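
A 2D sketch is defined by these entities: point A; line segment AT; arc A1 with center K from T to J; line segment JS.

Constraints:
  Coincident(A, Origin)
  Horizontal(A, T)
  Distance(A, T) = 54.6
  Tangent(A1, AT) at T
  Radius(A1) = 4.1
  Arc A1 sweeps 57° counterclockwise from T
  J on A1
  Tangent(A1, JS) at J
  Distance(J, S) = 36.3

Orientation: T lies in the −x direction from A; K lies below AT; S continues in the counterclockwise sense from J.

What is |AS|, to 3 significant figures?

84.3

A is at the origin; A and T share the same y with |AT| = 54.6 and T on the −x side, so T = (-54.6, 0.00). Tangency of A1 to AT means the radius KT is perpendicular to AT, so K = T + (0, -4.1) = (-54.6, -4.10). On A1, T sits at bearing 90° from K; a 57° counterclockwise sweep puts J at bearing 147°, so J = K + 4.1·(cos 147°, sin 147°) = (-58.0, -1.87). Since A1 is tangent to JS there, KJ ⟂ JS, so JS runs along (−sin 147°, cos 147°); with |JS| = 36.3, S = (-77.8, -32.3). Then |AS| = |S − A| = 84.3.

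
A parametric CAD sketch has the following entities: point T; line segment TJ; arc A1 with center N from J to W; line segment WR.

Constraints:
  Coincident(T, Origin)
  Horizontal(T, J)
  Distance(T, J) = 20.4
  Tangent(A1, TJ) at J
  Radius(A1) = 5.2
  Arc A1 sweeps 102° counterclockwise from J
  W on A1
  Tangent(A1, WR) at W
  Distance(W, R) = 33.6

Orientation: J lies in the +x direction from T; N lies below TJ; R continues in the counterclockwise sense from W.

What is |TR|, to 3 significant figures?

45.1

On A1, J sits at bearing 90° from N; a 102° counterclockwise sweep puts W at bearing 192°, so W = N + 5.2·(cos 192°, sin 192°) = (15.3, -6.28). A1 meets WR tangentially, so NW is at right angles to WR, so WR runs along (−sin 192°, cos 192°); with |WR| = 33.6, R = (22.3, -39.1). Then |TR| = |R − T| = 45.1.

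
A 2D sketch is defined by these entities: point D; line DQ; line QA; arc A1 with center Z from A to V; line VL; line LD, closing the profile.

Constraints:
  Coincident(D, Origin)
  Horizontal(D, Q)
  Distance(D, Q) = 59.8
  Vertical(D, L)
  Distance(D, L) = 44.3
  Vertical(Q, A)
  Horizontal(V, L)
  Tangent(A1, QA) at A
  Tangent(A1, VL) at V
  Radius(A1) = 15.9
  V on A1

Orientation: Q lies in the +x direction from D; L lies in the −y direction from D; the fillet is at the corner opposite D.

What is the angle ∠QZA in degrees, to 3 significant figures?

60.8°

D is at the origin; D and Q share the same y with |DQ| = 59.8 and Q on the +x side, so Q = (59.8, 0.00). D and L share the same x with |DL| = 44.3 and L on the −y side, so L = (0.00, -44.3). The virtual corner opposite D is at (59.8, -44.3). Since A1 is tangent to QA there, ZA ⟂ QA and A1 meets VL tangentially, so ZV is at right angles to VL, with radius 15.9, so the center Z sits 15.9 in from both sides at Z = (43.9, -28.4). That places the tangent points at A = (59.8, -28.4) on QA and V = (43.9, -44.3) on VL. Then cos ∠QZA = ZQ·ZA / (|ZQ||ZA|), giving 60.8°.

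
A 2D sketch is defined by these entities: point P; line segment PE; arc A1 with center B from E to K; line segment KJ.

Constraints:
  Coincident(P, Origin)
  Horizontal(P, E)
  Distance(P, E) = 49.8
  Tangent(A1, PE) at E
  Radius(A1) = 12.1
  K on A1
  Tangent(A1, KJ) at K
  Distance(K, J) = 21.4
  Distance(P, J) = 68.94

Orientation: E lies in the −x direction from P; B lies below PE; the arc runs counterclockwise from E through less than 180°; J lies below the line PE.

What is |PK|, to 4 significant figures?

63.26

Checks: |BK| = 12.10 ✓; ∠(BK, KJ) = 90.00° ✓; |KJ| = 21.40 ✓; |PJ| = 68.94 ✓.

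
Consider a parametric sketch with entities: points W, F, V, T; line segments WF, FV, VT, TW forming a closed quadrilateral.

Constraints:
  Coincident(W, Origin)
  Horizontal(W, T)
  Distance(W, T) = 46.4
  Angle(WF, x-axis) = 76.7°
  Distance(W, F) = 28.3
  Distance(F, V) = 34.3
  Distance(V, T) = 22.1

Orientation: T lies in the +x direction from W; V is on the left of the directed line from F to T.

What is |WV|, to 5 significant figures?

45.477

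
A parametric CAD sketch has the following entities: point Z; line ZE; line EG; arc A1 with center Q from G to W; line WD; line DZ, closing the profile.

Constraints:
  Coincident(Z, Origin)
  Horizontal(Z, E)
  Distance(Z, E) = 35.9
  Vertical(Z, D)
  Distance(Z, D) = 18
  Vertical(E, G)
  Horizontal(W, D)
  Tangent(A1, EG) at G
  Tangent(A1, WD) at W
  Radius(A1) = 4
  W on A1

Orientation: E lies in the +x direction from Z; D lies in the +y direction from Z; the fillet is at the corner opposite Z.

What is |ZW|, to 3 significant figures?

36.6

Z is at the origin; Z and E share the same y with |ZE| = 35.9 and E on the +x side, so E = (35.9, 0.00). ZD is vertical with |ZD| = 18.0 and D on the +y side, so D = (0.00, 18.0). The virtual corner opposite Z is at (35.9, 18.0). The tangent condition forces QG to be normal to EG and tangency of A1 to WD means the radius QW is perpendicular to WD, with radius 4.0, so the center Q sits 4.0 in from both sides at Q = (31.9, 14.0). That places the tangent points at G = (35.9, 14.0) on EG and W = (31.9, 18.0) on WD. Then |ZW| = |W − Z| = 36.6.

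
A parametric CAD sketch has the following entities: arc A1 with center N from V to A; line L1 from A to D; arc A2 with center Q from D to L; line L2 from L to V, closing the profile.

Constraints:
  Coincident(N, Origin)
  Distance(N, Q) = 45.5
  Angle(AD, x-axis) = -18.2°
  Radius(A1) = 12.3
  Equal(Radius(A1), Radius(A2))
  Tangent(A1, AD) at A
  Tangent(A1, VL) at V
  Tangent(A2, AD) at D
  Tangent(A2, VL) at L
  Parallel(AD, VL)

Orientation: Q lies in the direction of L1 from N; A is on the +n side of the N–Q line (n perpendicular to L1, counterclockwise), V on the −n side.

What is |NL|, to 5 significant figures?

47.133

The slot axis is L1's direction at -18.2°, so u = (cos -18.2°, sin -18.2°) = (0.94997, -0.31233) and n = (−sin -18.2°, cos -18.2°) = (0.31233, 0.94997). N is at the origin and Q lies 45.5 along u from N, so Q = 45.5·u = (43.224, -14.211). Tangency of A1 to both parallel lines with radius 12.3 puts A and V at N ± 12.3·n: A = (3.8417, 11.685), V = (-3.8417, -11.685). Equal radii place D and L the same way about Q: D = Q + 12.3·n = (47.065, -2.5266), L = Q − 12.3·n = (39.382, -25.896). Then |NL| = |L − N| = 47.133.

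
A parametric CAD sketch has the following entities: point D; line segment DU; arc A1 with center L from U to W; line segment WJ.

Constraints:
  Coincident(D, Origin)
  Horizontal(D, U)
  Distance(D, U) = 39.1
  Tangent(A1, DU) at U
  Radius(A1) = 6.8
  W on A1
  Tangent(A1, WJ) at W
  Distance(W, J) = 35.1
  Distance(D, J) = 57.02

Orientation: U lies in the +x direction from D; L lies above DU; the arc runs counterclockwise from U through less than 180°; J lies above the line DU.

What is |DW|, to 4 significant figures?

46.48

Checks: |LW| = 6.800 ✓; ∠(LW, WJ) = 90.00° ✓; |WJ| = 35.10 ✓; |DJ| = 57.02 ✓.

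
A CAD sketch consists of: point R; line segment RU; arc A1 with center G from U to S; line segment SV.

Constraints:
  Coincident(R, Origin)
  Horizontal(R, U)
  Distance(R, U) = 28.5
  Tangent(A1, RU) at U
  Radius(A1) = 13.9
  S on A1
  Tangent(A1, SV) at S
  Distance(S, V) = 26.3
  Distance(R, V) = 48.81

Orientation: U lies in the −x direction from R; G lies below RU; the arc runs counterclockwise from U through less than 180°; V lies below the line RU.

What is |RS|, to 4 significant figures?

45.37

R is at the origin; R and U share the same y with |RU| = 28.5 and U on the −x side, so U = (-28.50, 0.000). The tangent condition forces GU to be normal to RU, so G = U + (0, -13.9) = (-28.50, -13.90). Since GS ⟂ SV (tangency), |GV| = √(13.9² + 26.3²) = 29.75 regardless of where S sits on A1. So V lies on both circle(R, 48.81) and circle(G, 29.75); the below-RU intersection is V = (-22.89, -43.11). S is the foot of the tangent from V: S = (-39.34, -22.60).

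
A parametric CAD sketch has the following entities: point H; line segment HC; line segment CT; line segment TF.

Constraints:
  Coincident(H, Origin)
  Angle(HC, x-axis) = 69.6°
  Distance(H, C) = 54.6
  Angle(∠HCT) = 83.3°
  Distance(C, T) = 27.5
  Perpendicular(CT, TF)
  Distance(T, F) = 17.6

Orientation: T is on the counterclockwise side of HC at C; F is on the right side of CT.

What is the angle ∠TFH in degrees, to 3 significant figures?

16.4°

H is at the origin; HC runs at 69.6° with length 54.6, so C = 54.6·(cos 69.6°, sin 69.6°) = (19.0, 51.2). ∠HCT = 83.3°, so CT runs at 69.6° + (180° − 83.3°) = 166° from the x-axis; with |CT| = 27.5, T = C + 27.5·(cos 166°, sin 166°) = (-7.69, 57.7). CT is perpendicular to TF; with |TF| = 17.6 on the right of CT, F = T + 17.6·(0.237, 0.972) = (-3.52, 74.8). Then cos ∠TFH = FT·FH / (|FT||FH|), giving 16.4°.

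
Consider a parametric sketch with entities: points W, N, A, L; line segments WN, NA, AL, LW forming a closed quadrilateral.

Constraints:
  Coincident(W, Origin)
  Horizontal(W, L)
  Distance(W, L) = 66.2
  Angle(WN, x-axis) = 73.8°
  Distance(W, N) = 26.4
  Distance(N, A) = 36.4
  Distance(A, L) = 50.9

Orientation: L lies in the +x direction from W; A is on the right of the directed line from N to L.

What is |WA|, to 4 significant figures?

19.07

W is at the origin; W and L share the same y with |WL| = 66.2 and L in +x, so L = (66.2, 0). WN runs at 73.8° with |WN| = 26.4, so N = (7.365, 25.35). A is determined by |NA| = 36.4 and |AL| = 50.9 together: it lies at the intersection of circle(N, 36.4) and circle(L, 50.9). With |NL| = 64.06, the foot of the radical line on NL is 22.15 from N and the perpendicular offset is √(36.4² − 22.15²) = 28.88. Taking the right-of-NL solution: A = (16.28, -9.940).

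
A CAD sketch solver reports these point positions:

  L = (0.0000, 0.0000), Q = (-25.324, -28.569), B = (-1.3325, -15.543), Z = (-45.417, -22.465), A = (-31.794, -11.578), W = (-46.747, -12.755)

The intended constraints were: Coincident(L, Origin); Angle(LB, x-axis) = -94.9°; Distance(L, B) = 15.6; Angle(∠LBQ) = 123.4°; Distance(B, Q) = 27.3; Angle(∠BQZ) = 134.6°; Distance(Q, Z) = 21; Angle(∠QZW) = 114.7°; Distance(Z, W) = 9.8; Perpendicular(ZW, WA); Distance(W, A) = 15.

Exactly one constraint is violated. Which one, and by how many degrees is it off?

Perpendicular(ZW, WA) — off by 3.30°.

L = (0.00, 0.00) ✓; LB at -94.90° ✓; |LB| = 15.60 ✓; ∠LBQ = 123.4° ✓; |BQ| = 27.30 ✓; ∠BQZ = 134.6° ✓; |QZ| = 21.00 ✓; ∠QZW = 114.7° ✓; |ZW| = 9.801 ✓; ∠(ZW, WA) = 93.30° ✗; |WA| = 15.00 ✓.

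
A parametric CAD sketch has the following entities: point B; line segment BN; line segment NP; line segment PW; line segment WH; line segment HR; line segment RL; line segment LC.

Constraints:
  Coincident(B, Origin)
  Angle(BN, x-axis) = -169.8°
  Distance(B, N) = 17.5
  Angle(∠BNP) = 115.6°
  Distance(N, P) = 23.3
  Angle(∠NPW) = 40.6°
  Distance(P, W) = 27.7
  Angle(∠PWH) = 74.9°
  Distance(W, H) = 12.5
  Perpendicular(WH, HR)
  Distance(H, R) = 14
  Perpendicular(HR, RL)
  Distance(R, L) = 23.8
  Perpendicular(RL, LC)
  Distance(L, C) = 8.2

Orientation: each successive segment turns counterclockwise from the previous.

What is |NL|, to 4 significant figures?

29.73

WH is perpendicular to HR, so HR runs at -130.9°; with |HR| = 14.0, R = (-19.06, -12.47). HR is perpendicular to RL, so RL runs at -40.90°; with |RL| = 23.8, L = (-1.072, -28.05). Then |NL| = |L − N| = 29.73.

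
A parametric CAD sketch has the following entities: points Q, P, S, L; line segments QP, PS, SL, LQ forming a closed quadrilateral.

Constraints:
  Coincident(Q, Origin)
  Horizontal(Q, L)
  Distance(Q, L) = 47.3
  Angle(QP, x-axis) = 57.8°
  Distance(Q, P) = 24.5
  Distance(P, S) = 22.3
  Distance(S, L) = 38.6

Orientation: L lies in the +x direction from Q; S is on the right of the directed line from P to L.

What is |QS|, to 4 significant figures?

8.791

Checks: |PS| = 22.30 ✓; |SL| = 38.60 ✓.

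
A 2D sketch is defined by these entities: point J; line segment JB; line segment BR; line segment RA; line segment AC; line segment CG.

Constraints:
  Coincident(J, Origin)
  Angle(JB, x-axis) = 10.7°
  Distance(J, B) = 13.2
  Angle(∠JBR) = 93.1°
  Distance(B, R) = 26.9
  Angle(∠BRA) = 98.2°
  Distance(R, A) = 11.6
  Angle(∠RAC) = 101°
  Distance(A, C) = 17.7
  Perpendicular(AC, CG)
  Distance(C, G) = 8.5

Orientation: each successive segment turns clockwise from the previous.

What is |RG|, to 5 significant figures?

20.122

∠RAC = 101.0° gives AC at 123.00° from the x-axis; with |AC| = 17.7, C = (-1.0084, -13.174). AC is perpendicular to CG, so CG runs at 33.000°; with |CG| = 8.5, G = (6.1203, -8.5442). Then |RG| = |G − R| = 20.122.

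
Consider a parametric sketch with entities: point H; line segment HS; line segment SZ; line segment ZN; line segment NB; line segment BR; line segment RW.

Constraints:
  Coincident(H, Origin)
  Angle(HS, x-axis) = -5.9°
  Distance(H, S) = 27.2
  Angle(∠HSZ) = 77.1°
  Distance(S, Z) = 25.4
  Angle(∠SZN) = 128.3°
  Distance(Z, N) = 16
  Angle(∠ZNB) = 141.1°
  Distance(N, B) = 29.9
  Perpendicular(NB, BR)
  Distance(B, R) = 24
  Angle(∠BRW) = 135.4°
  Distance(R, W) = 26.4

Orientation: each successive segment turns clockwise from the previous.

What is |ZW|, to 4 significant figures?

40.49

H is at the origin; HS runs at -5.9° with length 27.2, so S = (27.06, -2.796). ∠HSZ = 77.1° gives SZ at -108.8° from the x-axis; with |SZ| = 25.4, Z = (18.87, -26.84). ∠SZN = 128.3° gives ZN at -160.5° from the x-axis; with |ZN| = 16.0, N = (3.788, -32.18). ∠ZNB = 141.1° gives NB at 160.6° from the x-axis; with |NB| = 29.9, B = (-24.41, -22.25). NB is perpendicular to BR, so BR runs at 70.60°; with |BR| = 24.0, R = (-16.44, 0.3872). ∠BRW = 135.4° gives RW at 26.00° from the x-axis; with |RW| = 26.4, W = (7.286, 11.96). Then |ZW| = |W − Z| = 40.49.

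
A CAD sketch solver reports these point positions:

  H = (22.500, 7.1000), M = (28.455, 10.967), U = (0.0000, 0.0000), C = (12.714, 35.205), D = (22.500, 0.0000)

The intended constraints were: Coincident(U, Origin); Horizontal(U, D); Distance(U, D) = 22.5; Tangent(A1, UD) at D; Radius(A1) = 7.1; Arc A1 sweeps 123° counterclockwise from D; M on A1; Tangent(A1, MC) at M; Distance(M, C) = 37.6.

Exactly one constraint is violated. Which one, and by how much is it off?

Distance(M, C) = 37.6 — off by 8.70.

U = (0.00, 0.00) ✓; U.y = 0.00, D.y = 0.00 ✓; |UD| = 22.50 ✓; ∠(HD, DU) = 90.00° ✓; |HD| = 7.100 ✓; bearing(H→M) − bearing(H→D) = 123.0° ✓; |HM| = 7.100 ✓; ∠(HM, MC) = 90.00° ✓; |MC| = 28.90 ✗.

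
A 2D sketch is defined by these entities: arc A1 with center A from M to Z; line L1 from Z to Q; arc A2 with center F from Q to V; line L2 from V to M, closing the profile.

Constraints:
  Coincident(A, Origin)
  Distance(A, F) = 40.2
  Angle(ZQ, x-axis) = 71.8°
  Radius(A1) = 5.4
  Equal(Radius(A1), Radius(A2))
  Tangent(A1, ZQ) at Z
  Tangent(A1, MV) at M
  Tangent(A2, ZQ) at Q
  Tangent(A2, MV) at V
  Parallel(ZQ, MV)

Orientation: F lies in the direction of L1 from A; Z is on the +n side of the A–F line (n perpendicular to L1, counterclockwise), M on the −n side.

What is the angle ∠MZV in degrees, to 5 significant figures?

74.962°

The slot axis is L1's direction at 71.8°, so u = (cos 71.8°, sin 71.8°) = (0.31233, 0.94997) and n = (−sin 71.8°, cos 71.8°) = (-0.94997, 0.31233). A is at the origin and F lies 40.2 along u from A, so F = 40.2·u = (12.556, 38.189). Tangency of A1 to both parallel lines with radius 5.4 puts Z and M at A ± 5.4·n: Z = (-5.1298, 1.6866), M = (5.1298, -1.6866). Equal radii place Q and V the same way about F: Q = F + 5.4·n = (7.4260, 39.875), V = F − 5.4·n = (17.686, 36.502). Then cos ∠MZV = ZM·ZV / (|ZM||ZV|), giving 74.962°.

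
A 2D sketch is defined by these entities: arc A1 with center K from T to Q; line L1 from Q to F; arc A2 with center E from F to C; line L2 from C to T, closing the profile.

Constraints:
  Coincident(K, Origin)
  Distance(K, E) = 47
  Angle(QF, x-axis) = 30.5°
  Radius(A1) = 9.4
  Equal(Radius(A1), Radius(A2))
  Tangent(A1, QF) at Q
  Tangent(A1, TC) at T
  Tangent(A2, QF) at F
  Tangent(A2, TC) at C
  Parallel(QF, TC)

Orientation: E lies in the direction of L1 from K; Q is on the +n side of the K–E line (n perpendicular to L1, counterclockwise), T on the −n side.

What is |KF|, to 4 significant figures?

47.93

The slot axis is L1's direction at 30.5°, so u = (cos 30.5°, sin 30.5°) = (0.8616, 0.5075) and n = (−sin 30.5°, cos 30.5°) = (-0.5075, 0.8616). K is at the origin and E lies 47.0 along u from K, so E = 47.0·u = (40.50, 23.85). Tangency of A1 to both parallel lines with radius 9.4 puts Q and T at K ± 9.4·n: Q = (-4.771, 8.099), T = (4.771, -8.099). Equal radii place F and C the same way about E: F = E + 9.4·n = (35.73, 31.95), C = E − 9.4·n = (45.27, 15.75). Then |KF| = |F − K| = 47.93.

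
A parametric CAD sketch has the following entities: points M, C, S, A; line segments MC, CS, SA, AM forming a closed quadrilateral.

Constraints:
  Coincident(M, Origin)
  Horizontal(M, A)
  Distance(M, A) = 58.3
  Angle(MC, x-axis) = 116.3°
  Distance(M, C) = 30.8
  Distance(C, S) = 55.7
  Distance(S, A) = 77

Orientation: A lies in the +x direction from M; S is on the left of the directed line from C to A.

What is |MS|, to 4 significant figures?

72.84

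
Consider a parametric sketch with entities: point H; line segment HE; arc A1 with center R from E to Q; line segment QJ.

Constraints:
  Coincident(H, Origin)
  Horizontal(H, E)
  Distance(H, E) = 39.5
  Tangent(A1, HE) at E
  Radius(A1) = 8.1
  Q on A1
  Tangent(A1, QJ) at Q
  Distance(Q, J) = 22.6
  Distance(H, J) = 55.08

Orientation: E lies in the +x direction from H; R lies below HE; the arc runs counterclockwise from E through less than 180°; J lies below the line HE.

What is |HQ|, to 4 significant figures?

35.08

H is at the origin; H and E share the same y with |HE| = 39.5 and E on the +x side, so E = (39.50, 0.000). A1 meets HE tangentially, so RE is at right angles to HE, so R = E + (0, -8.1) = (39.50, -8.100). Since RQ ⟂ QJ (tangency), |RJ| = √(8.1² + 22.6²) = 24.01 regardless of where Q sits on A1. So J lies on both circle(H, 55.08) and circle(R, 24.01); the below-HE intersection is J = (45.25, -31.41). Q is the foot of the tangent from J: Q = (32.75, -12.58).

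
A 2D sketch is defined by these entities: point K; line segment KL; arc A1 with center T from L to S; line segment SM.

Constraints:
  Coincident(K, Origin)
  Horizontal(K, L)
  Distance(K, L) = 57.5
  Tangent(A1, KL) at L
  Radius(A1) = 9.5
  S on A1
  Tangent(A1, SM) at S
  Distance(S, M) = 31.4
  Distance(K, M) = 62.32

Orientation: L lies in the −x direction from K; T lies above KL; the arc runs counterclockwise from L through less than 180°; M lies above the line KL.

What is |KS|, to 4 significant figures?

48.89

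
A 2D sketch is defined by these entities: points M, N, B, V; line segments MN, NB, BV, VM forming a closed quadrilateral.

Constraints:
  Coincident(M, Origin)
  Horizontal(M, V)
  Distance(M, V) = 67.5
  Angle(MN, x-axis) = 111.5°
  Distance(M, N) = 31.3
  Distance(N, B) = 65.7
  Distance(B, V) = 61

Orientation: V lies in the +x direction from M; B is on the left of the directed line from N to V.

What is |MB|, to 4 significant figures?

74.85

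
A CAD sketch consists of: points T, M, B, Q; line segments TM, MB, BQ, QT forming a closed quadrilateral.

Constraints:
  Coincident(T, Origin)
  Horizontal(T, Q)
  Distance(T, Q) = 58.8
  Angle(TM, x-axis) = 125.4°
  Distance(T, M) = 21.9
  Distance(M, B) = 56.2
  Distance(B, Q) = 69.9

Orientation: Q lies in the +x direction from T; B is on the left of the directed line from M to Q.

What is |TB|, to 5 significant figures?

65.076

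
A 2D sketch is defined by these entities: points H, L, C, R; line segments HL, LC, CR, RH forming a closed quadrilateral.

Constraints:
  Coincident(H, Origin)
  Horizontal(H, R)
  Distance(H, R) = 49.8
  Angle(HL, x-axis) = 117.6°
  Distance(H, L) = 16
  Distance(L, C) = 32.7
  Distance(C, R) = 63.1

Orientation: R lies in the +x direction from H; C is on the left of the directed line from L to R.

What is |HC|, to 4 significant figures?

44.71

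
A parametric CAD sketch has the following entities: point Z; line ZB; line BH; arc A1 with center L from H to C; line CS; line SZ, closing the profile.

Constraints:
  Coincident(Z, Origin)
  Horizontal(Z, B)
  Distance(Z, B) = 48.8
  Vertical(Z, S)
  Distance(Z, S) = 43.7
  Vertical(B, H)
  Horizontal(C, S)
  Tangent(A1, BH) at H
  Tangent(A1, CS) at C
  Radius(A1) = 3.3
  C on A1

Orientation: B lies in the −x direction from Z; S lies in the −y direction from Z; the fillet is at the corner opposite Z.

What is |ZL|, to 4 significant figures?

60.85

Z is at the origin; ZB is horizontal with |ZB| = 48.8 and B on the −x side, so B = (-48.80, 0.000). ZS is vertical with |ZS| = 43.7 and S on the −y side, so S = (0.000, -43.70). The virtual corner opposite Z is at (-48.80, -43.70). A1 meets BH tangentially, so LH is at right angles to BH and A1 meets CS tangentially, so LC is at right angles to CS, with radius 3.3, so the center L sits 3.3 in from both sides at L = (-45.50, -40.40). Then |ZL| = |L − Z| = 60.85.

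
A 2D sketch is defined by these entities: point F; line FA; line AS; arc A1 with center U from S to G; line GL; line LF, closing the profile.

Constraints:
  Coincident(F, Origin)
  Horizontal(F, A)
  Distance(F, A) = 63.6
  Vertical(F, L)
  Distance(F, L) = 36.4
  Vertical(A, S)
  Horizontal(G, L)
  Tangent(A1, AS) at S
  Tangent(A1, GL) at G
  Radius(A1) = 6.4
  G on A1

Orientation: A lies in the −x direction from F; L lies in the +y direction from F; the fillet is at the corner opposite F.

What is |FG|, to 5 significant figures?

67.800

F is at the origin; FA is horizontal with |FA| = 63.6 and A on the −x side, so A = (-63.600, 0.0000). FL is vertical with |FL| = 36.4 and L on the +y side, so L = (0.0000, 36.400). The virtual corner opposite F is at (-63.600, 36.400). Since A1 is tangent to AS there, US ⟂ AS and tangency of A1 to GL means the radius UG is perpendicular to GL, with radius 6.4, so the center U sits 6.4 in from both sides at U = (-57.200, 30.000). That places the tangent points at S = (-63.600, 30.000) on AS and G = (-57.200, 36.400) on GL. Then |FG| = |G − F| = 67.800.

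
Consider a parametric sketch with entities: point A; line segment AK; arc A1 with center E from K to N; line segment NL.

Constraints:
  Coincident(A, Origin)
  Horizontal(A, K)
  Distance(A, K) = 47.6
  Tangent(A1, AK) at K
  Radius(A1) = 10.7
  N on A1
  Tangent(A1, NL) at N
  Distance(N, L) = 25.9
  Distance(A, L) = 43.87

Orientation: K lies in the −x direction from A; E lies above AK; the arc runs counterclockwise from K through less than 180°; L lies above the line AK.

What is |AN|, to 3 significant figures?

38.1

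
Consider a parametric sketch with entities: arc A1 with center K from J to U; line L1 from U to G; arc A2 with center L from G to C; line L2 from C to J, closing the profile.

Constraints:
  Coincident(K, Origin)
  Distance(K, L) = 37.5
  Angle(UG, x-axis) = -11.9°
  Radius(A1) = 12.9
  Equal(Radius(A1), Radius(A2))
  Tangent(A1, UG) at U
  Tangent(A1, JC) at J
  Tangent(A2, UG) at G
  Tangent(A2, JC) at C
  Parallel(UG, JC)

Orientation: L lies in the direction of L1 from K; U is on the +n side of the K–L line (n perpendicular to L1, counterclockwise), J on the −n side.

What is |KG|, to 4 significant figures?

39.66

Tangency of A1 to both parallel lines with radius 12.9 puts U and J at K ± 12.9·n: U = (2.660, 12.62), J = (-2.660, -12.62). Equal radii place G and C the same way about L: G = L + 12.9·n = (39.35, 4.890), C = L − 12.9·n = (34.03, -20.36). Then |KG| = |G − K| = 39.66.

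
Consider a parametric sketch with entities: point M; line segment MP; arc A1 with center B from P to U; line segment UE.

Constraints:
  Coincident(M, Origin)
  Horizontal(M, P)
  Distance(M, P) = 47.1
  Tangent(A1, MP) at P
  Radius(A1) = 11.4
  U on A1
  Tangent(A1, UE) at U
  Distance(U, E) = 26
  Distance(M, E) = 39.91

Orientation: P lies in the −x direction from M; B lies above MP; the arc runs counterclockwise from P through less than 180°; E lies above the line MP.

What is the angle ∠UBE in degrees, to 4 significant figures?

66.32°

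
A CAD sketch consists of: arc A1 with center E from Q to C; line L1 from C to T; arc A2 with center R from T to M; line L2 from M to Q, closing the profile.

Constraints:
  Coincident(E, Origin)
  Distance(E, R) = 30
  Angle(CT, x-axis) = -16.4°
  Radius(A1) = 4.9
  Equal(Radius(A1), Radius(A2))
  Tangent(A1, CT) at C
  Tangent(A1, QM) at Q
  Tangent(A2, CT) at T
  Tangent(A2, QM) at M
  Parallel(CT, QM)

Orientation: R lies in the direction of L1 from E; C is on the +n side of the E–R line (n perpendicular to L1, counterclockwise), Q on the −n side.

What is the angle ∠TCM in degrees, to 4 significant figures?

18.09°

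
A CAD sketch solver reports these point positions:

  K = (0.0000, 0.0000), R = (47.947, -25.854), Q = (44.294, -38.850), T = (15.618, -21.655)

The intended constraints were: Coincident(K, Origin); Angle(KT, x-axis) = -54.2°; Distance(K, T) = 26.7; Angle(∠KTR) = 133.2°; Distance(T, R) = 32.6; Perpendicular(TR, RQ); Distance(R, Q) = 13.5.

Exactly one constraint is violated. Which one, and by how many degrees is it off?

Perpendicular(TR, RQ) — off by 8.30°.

K = (0.00, 0.00) ✓; KT at -54.20° ✓; |KT| = 26.70 ✓; ∠KTR = 133.2° ✓; |TR| = 32.60 ✓; ∠(TR, RQ) = 98.30° ✗; |RQ| = 13.50 ✓.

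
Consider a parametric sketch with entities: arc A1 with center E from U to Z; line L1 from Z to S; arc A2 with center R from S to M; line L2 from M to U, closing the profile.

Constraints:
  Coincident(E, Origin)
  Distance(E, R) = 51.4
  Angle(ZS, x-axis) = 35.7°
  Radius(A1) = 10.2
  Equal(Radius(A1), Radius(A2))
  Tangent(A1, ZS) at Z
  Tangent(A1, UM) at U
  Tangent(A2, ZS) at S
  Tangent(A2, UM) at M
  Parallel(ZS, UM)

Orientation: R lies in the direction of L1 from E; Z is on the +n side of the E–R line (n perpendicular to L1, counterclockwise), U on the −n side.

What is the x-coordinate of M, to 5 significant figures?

47.693

Tangency of A1 to both parallel lines with radius 10.2 puts Z and U at E ± 10.2·n: Z = (-5.9521, 8.2833), U = (5.9521, -8.2833). Equal radii place S and M the same way about R: S = R + 10.2·n = (35.789, 38.277), M = R − 10.2·n = (47.693, 21.711). So M.x = 47.693.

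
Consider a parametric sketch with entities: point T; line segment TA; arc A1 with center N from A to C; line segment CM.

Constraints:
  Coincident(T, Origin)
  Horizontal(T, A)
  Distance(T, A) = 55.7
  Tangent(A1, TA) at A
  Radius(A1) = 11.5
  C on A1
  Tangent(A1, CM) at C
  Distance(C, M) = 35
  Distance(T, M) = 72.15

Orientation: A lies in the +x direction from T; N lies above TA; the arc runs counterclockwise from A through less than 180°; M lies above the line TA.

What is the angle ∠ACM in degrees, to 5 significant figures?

124.28°

T is at the origin; T and A share the same y with |TA| = 55.7 and A on the +x side, so A = (55.700, 0.0000). Since A1 is tangent to TA there, NA ⟂ TA, so N = A + (0, 11.5) = (55.700, 11.500). Since NC ⟂ CM (tangency), |NM| = √(11.5² + 35.0²) = 36.841 regardless of where C sits on A1. So M lies on both circle(T, 72.15) and circle(N, 36.841); the above-TA intersection is M = (53.614, 48.282). C is the foot of the tangent from M: C = (66.405, 15.703).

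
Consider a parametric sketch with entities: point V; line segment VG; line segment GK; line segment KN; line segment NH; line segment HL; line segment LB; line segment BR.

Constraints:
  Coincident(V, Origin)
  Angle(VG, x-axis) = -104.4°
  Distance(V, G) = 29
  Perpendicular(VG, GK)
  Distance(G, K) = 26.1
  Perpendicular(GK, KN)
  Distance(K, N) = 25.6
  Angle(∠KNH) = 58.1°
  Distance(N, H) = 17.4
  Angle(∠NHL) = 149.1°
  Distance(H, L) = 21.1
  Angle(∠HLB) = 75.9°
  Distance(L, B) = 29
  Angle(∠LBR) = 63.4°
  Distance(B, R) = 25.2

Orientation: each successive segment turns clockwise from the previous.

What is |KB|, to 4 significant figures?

9.720

V is at the origin; VG runs at -104.4° with length 29.0, so G = (-7.212, -28.09). VG is perpendicular to GK, so GK runs at 165.6°; with |GK| = 26.1, K = (-32.49, -21.60). GK is perpendicular to KN, so KN runs at 75.60°; with |KN| = 25.6, N = (-26.13, 3.198). ∠KNH = 58.1° gives NH at -46.30° from the x-axis; with |NH| = 17.4, H = (-14.10, -9.382). ∠NHL = 149.1° gives HL at -77.20° from the x-axis; with |HL| = 21.1, L = (-9.430, -29.96). ∠HLB = 75.9° gives LB at 178.7° from the x-axis; with |LB| = 29.0, B = (-38.42, -29.30). Then |KB| = |B − K| = 9.720.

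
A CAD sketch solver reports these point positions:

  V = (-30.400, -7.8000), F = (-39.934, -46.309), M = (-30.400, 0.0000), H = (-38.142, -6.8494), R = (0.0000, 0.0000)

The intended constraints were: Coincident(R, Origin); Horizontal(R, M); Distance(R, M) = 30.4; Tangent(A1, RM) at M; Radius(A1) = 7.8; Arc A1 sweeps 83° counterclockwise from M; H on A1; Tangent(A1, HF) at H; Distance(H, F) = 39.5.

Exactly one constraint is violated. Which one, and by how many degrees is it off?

Tangent(A1, HF) at H — off by 4.40°.

R = (0.00, 0.00) ✓; R.y = 0.00, M.y = 0.00 ✓; |RM| = 30.40 ✓; ∠(VM, MR) = 90.00° ✓; |VM| = 7.800 ✓; bearing(V→H) − bearing(V→M) = 83.00° ✓; |VH| = 7.800 ✓; ∠(VH, HF) = 85.60° ✗; |HF| = 39.50 ✓.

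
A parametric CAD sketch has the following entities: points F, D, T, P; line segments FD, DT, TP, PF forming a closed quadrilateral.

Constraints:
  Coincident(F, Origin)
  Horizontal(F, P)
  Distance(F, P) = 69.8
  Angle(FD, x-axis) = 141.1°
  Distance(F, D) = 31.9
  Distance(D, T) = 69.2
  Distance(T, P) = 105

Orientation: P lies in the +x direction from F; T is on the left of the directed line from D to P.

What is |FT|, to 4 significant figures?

82.67

Checks: |DT| = 69.20 ✓; |TP| = 105.0 ✓.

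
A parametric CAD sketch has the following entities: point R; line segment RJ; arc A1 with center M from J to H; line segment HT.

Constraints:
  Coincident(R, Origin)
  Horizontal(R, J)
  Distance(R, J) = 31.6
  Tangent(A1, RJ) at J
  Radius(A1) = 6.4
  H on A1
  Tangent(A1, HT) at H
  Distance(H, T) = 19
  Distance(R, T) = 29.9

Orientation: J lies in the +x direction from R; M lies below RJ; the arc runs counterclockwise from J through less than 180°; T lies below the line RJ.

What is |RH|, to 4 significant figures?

25.89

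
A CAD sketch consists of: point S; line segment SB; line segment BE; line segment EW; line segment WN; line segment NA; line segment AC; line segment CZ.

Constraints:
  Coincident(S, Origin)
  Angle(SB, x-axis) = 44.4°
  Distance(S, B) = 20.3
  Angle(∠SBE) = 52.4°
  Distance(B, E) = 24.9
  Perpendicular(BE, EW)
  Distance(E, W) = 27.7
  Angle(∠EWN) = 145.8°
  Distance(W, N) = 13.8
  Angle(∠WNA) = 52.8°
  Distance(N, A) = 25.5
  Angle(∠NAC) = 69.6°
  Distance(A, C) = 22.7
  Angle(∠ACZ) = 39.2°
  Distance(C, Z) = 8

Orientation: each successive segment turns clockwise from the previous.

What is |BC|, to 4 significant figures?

35.36

S is at the origin; SB runs at 44.4° with length 20.3, so B = (14.50, 14.20). ∠SBE = 52.4° gives BE at -83.20° from the x-axis; with |BE| = 24.9, E = (17.45, -10.52). The perpendicularity gives EW at right angles to BE, so EW runs at -173.2°; with |EW| = 27.7, W = (-10.05, -13.80). ∠EWN = 145.8° gives WN at 152.6° from the x-axis; with |WN| = 13.8, N = (-22.30, -7.451). ∠WNA = 52.8° gives NA at 25.40° from the x-axis; with |NA| = 25.5, A = (0.7301, 3.487). ∠NAC = 69.6° gives AC at -85.00° from the x-axis; with |AC| = 22.7, C = (2.709, -19.13). Then |BC| = |C − B| = 35.36.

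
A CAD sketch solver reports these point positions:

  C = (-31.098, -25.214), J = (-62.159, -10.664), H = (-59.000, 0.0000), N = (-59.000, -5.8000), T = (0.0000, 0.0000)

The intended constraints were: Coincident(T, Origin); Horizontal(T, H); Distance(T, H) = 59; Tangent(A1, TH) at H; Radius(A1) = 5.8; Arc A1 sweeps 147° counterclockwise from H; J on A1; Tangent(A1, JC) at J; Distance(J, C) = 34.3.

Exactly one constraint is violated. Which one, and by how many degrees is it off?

Tangent(A1, JC) at J — off by 7.90°.

T = (0.00, 0.00) ✓; T.y = 0.00, H.y = 0.00 ✓; |TH| = 59.00 ✓; ∠(NH, HT) = 90.00° ✓; |NH| = 5.800 ✓; bearing(N→J) − bearing(N→H) = 147.0° ✓; |NJ| = 5.800 ✓; ∠(NJ, JC) = 82.10° ✗; |JC| = 34.30 ✓.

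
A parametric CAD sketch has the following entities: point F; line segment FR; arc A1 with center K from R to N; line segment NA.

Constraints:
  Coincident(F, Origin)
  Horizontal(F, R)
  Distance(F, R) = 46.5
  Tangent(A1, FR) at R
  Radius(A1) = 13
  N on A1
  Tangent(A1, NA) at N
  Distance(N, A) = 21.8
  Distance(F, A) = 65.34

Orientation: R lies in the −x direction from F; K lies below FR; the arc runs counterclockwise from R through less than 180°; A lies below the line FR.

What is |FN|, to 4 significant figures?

61.28

Checks: ∠(KR, RF) = 90.00° ✓; |KR| = 13.00 ✓; |KN| = 13.00 ✓; ∠(KN, NA) = 90.00° ✓; |NA| = 21.80 ✓; |FA| = 65.34 ✓.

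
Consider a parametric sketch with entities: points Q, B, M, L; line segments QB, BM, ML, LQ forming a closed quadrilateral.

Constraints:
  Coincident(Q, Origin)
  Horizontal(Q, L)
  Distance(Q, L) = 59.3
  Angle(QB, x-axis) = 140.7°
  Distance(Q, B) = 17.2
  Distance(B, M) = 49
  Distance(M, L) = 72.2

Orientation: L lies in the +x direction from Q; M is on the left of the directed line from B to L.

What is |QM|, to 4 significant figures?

54.61

Q is at the origin; QL is horizontal with |QL| = 59.3 and L in +x, so L = (59.3, 0). QB runs at 140.7° with |QB| = 17.2, so B = (-13.31, 10.89). M is determined by |BM| = 49.0 and |ML| = 72.2 together: it lies at the intersection of circle(B, 49.0) and circle(L, 72.2). With |BL| = 73.42, the foot of the radical line on BL is 17.56 from B and the perpendicular offset is √(49.0² − 17.56²) = 45.74. Taking the left-of-BL solution: M = (10.85, 53.53).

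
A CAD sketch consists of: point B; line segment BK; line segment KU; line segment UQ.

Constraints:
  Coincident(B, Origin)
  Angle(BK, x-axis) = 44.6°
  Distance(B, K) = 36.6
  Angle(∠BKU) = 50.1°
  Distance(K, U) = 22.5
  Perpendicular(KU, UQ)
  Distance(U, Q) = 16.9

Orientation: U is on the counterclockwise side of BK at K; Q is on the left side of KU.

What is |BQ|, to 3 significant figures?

11.2

∠BKU = 50.1°, so KU runs at 44.6° + (180° − 50.1°) = 174° from the x-axis; with |KU| = 22.5, U = K + 22.5·(cos 174°, sin 174°) = (3.66, 27.9). KU is perpendicular to UQ; with |UQ| = 16.9 on the left of KU, Q = U + 16.9·(-0.0958, -0.995) = (2.04, 11.0). Then |BQ| = |Q − B| = 11.2.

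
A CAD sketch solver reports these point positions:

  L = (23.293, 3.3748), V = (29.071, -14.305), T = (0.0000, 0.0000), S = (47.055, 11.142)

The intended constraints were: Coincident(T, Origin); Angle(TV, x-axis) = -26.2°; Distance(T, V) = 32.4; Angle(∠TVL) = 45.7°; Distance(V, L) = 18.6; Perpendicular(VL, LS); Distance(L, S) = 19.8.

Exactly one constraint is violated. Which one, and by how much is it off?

Distance(L, S) = 19.8 — off by 5.20.

T = (0.00, 0.00) ✓; TV at -26.20° ✓; |TV| = 32.40 ✓; ∠TVL = 45.70° ✓; |VL| = 18.60 ✓; ∠(VL, LS) = 90.00° ✓; |LS| = 25.00 ✗.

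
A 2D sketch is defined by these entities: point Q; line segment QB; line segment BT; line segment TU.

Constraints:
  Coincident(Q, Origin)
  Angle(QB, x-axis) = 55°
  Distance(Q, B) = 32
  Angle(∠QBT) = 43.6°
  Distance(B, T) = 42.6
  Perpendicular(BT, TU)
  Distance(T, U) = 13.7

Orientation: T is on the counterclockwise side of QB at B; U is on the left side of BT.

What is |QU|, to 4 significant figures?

21.15

∠QBT = 43.6°, so BT runs at 55.0° + (180° − 43.6°) = 191.4° from the x-axis; with |BT| = 42.6, T = B + 42.6·(cos 191.4°, sin 191.4°) = (-23.41, 17.79). BT ⟂ TU; with |TU| = 13.7 on the left of BT, U = T + 13.7·(0.1977, -0.9803) = (-20.70, 4.363). Then |QU| = |U − Q| = 21.15.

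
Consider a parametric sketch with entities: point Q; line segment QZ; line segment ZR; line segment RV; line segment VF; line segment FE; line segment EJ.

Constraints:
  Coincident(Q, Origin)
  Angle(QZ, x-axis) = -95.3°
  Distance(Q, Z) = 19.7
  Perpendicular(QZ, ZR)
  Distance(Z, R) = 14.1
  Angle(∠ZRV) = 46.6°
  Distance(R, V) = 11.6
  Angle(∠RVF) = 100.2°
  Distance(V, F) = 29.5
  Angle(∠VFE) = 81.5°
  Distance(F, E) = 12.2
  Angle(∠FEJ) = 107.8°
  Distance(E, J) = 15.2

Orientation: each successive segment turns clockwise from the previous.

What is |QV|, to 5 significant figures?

12.831

Q is at the origin; QZ runs at -95.3° with length 19.7, so Z = (-1.8197, -19.616). The perpendicularity gives ZR at right angles to QZ, so ZR runs at 174.70°; with |ZR| = 14.1, R = (-15.859, -18.313). ∠ZRV = 46.6° gives RV at 41.300° from the x-axis; with |RV| = 11.6, V = (-7.1448, -10.657). Then |QV| = |V − Q| = 12.831.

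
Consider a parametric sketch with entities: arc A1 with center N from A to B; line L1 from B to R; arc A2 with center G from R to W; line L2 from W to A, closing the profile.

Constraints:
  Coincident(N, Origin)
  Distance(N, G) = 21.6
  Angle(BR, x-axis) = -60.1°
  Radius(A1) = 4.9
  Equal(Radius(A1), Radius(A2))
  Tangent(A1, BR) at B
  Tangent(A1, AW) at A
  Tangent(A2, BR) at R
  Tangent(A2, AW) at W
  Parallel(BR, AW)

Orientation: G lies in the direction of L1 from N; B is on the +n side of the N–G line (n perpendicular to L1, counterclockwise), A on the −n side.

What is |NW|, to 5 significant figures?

22.149

Tangency of A1 to both parallel lines with radius 4.9 puts B and A at N ± 4.9·n: B = (4.2478, 2.4426), A = (-4.2478, -2.4426). Equal radii place R and W the same way about G: R = G + 4.9·n = (15.015, -16.282), W = G − 4.9·n = (6.5195, -21.168). Then |NW| = |W − N| = 22.149.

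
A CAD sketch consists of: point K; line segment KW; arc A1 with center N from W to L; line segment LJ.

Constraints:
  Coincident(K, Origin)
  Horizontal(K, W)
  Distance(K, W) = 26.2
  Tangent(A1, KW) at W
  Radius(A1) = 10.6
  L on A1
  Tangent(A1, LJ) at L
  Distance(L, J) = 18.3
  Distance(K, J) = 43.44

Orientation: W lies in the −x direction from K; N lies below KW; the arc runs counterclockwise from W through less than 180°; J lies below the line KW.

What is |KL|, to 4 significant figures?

38.86

Checks: |NL| = 10.60 ✓; ∠(NL, LJ) = 90.00° ✓; |LJ| = 18.30 ✓; |KJ| = 43.44 ✓.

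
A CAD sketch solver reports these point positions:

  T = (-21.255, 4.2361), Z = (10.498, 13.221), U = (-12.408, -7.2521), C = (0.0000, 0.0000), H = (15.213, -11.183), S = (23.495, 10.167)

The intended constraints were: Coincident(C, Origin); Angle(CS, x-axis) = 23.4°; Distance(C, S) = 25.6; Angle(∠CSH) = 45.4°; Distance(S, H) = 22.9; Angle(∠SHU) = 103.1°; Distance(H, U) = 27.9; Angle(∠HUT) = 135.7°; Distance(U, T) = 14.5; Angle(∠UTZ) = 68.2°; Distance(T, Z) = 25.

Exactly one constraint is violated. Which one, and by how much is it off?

Distance(T, Z) = 25 — off by 8.00.

C = (0.00, 0.00) ✓; CS at 23.40° ✓; |CS| = 25.60 ✓; ∠CSH = 45.40° ✓; |SH| = 22.90 ✓; ∠SHU = 103.1° ✓; |HU| = 27.90 ✓; ∠HUT = 135.7° ✓; |UT| = 14.50 ✓; ∠UTZ = 68.20° ✓; |TZ| = 33.00 ✗.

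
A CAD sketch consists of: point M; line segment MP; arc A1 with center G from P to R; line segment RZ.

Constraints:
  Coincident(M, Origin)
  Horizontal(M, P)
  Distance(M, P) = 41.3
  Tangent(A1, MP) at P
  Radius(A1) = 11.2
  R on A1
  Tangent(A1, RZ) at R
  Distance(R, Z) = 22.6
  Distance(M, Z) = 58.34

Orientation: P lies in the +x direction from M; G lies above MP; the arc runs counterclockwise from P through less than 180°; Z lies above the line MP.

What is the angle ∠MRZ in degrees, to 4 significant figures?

89.48°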